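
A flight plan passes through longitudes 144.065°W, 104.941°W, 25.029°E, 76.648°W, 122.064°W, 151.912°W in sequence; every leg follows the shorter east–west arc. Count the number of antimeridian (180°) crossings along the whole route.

0

Leg 1: -144.065° → -104.941°, shortest Δλ = 39.124° (east) — does not cross 180°.
Leg 2: -104.941° → +25.029°, shortest Δλ = 129.97° (east) — does not cross 180°.
Leg 3: +25.029° → -76.648°, shortest Δλ = -101.677° (west) — does not cross 180°.
Leg 4: -76.648° → -122.064°, shortest Δλ = -45.416° (west) — does not cross 180°.
Leg 5: -122.064° → -151.912°, shortest Δλ = -29.848° (west) — does not cross 180°.
Total crossings: 0.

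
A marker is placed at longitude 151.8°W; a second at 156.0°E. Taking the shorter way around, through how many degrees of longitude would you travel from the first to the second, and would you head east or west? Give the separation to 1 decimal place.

Raw difference: 156.0 − -151.8 = 307.8°.
Normalise into (−180°, 180°]: 307.8° − 360° = -52.2°.
Negative ⇒ the second point lies to the west; separation 52.2°.

52.2° west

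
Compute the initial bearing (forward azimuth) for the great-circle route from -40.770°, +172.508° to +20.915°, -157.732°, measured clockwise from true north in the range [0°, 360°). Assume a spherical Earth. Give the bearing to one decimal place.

30.1°

Δλ = -157.732 − 172.508 = -330.240°; wrapped into (−180°, 180°]: 29.760°.
θ = atan2( sin Δλ · cos φ₂ , cos φ₁ · sin φ₂ − sin φ₁ · cos φ₂ · cos Δλ )
  = atan2(0.46366, 0.79990) = 30.099° → normalised to [0°, 360°): 30.099°.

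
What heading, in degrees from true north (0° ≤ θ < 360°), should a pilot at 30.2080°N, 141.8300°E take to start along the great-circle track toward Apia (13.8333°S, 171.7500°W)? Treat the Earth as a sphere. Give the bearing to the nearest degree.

128°

Δλ = -171.7500 − 141.8300 = -313.5800°; wrapped into (−180°, 180°]: 46.4200°.
θ = atan2( sin Δλ · cos φ₂ , cos φ₁ · sin φ₂ − sin φ₁ · cos φ₂ · cos Δλ )
  = atan2(0.70340, -0.54342) = 127.688° → normalised to [0°, 360°): 127.688°.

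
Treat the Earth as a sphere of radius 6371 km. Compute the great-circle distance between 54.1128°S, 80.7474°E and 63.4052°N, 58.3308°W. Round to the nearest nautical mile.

Δλ = -58.3308 − 80.7474 = -139.0782°.
Δφ = 63.4052 − -54.1128 = 117.5180°.
a = sin²(Δφ/2) + cos φ₁ · cos φ₂ · sin²(Δλ/2) = 0.961371.
c = 2·atan2(√a, √(1−a)) = 2.74593 rad → d = 6371·c ≈ 17494.32 km ≈ 9446.18 nmi.

9446 nmi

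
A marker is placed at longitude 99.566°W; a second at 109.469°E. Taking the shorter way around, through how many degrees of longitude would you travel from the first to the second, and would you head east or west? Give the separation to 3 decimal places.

Raw difference: 109.469 − -99.566 = 209.035°.
Normalise into (−180°, 180°]: 209.035° − 360° = -150.965°.
Negative ⇒ the second point lies to the west; separation 150.965°.

150.965° west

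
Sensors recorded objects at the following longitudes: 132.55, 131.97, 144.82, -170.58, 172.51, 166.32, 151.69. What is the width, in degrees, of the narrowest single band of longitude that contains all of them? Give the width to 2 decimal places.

57.45°

Sort the longitudes: -170.58°, +131.97°, +132.55°, +144.82°, +151.69°, +166.32°, +172.51°.
Eastward gaps between consecutive values (wrapping around): 302.55°, 0.58°, 12.27°, 6.87°, 14.63°, 6.19°, 16.91°.
Largest gap = 302.55° ⇒ minimal covering band is its complement: 360° − 302.55° = 57.45°.
Band runs from +131.97° eastward to -170.58°, crossing the antimeridian.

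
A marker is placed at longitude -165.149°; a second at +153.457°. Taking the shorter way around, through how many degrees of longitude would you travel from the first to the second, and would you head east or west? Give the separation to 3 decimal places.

Raw difference: 153.457 − -165.149 = 318.606°.
Normalise into (−180°, 180°]: 318.606° − 360° = -41.394°.
Negative ⇒ the second point lies to the west; separation 41.394°.

41.394° west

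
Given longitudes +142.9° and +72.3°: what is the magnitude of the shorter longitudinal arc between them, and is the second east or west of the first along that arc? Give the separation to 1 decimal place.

70.6° west

Raw difference: 72.3 − 142.9 = -70.6°.
Normalise into (−180°, 180°]: -70.6° stays -70.6°.
Negative ⇒ the second point lies to the west; separation 70.6°.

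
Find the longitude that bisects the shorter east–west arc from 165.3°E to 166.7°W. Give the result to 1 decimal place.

179.3°E

Signed shortest Δλ from +165.3° to -166.7° is +28.0°.
Midpoint longitude = +165.3° + (+28.0°)/2 = +165.3° + 14.0° = +179.3°.
(The naïve average (+165.3 + -166.7)/2 = -0.7° is on the wrong side of the globe.)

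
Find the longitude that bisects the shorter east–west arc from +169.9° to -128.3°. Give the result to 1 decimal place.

Signed shortest Δλ from +169.9° to -128.3° is +61.8°.
Midpoint longitude = +169.9° + (+61.8°)/2 = +169.9° + 30.9° = +200.8°.
Normalise into (−180°, 180°]: -159.2°.
(The naïve average (+169.9 + -128.3)/2 = 20.8° is on the wrong side of the globe.)

-159.2°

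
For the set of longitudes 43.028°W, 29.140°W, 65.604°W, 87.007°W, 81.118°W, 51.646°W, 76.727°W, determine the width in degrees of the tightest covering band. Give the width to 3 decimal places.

57.867°

Sort the longitudes: -87.007°, -81.118°, -76.727°, -65.604°, -51.646°, -43.028°, -29.140°.
Eastward gaps between consecutive values (wrapping around): 5.889°, 4.391°, 11.123°, 13.958°, 8.618°, 13.888°, 302.133°.
Largest gap = 302.133° ⇒ minimal covering band is its complement: 360° − 302.133° = 57.867°.
Band runs from -87.007° eastward to -29.140°.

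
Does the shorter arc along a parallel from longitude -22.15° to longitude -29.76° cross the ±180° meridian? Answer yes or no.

No

Signed shortest Δλ = ((-29.76 − -22.15 + 180) mod 360) − 180 = -7.61°.
Going west by 7.61° from -22.15° reaches -29.76° without touching 180°.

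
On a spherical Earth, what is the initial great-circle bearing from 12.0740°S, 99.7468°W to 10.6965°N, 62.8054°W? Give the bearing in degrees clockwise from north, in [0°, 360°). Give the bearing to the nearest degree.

Δλ = -62.8054 − -99.7468 = 36.9414°.
θ = atan2( sin Δλ · cos φ₂ , cos φ₁ · sin φ₂ − sin φ₁ · cos φ₂ · cos Δλ )
  = atan2(0.59056, 0.34578) = 59.650° → normalised to [0°, 360°): 59.650°.

60°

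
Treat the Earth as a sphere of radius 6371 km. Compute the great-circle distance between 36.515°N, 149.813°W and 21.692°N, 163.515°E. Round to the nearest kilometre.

Δλ = 163.515 − -149.813 = 313.328°; wrapped into (−180°, 180°]: -46.672°.
Δφ = 21.692 − 36.515 = -14.823°.
a = sin²(Δφ/2) + cos φ₁ · cos φ₂ · sin²(Δλ/2) = 0.133820.
c = 2·atan2(√a, √(1−a)) = 0.74902 rad → d = 6371·c ≈ 4771.98 km.

4772 km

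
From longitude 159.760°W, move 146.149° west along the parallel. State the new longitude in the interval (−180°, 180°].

Start at -159.760°; shift −146.149° → -305.909°.
-305.909° lies outside (−180°, 180°]; add 360° → +54.091°.

54.091°E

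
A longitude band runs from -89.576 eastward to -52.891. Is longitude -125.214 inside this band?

Band width going east from -89.576° to -52.891°: ((-52.891 − -89.576) mod 360) = 36.685°.
Offset of -125.214° east of the west edge: ((-125.214 − -89.576) mod 360) = 324.362°.
324.362° > 36.685° ⇒ outside.

No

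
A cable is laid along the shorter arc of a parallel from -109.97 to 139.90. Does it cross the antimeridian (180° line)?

Yes

Naïve |139.90 − -109.97| = 249.87° > 180°, so the shorter arc goes the other way round — across 180°.
Signed shortest Δλ = ((139.90 − -109.97 + 180) mod 360) − 180 = -110.13°.
Going west by 110.13° from -109.97° passes through 180° before reaching +139.90°.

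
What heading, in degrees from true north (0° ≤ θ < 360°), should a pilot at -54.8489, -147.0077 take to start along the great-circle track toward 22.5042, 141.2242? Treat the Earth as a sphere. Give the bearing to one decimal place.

297.5°

Δλ = 141.2242 − -147.0077 = 288.2319°; wrapped into (−180°, 180°]: -71.7681°.
θ = atan2( sin Δλ · cos φ₂ , cos φ₁ · sin φ₂ − sin φ₁ · cos φ₂ · cos Δλ )
  = atan2(-0.87747, 0.45669) = -62.505° → normalised to [0°, 360°): 297.495°.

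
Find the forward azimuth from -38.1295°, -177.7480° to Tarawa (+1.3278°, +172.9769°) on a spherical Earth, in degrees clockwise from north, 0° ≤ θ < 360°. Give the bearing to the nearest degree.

346°

Δλ = 172.9769 − -177.7480 = 350.7249°; wrapped into (−180°, 180°]: -9.2751°.
θ = atan2( sin Δλ · cos φ₂ , cos φ₁ · sin φ₂ − sin φ₁ · cos φ₂ · cos Δλ )
  = atan2(-0.16113, 0.62743) = -14.403° → normalised to [0°, 360°): 345.597°.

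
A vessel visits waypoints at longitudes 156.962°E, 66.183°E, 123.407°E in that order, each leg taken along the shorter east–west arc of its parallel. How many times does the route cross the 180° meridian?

Leg 1: +156.962° → +66.183°, shortest Δλ = -90.779° (west) — does not cross 180°.
Leg 2: +66.183° → +123.407°, shortest Δλ = 57.224° (east) — does not cross 180°.
Total crossings: 0.

0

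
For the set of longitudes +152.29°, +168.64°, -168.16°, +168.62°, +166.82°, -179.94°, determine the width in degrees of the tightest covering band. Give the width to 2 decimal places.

Sort the longitudes: -179.94°, -168.16°, +152.29°, +166.82°, +168.62°, +168.64°.
Eastward gaps between consecutive values (wrapping around): 11.78°, 320.45°, 14.53°, 1.80°, 0.02°, 11.42°.
Largest gap = 320.45° ⇒ minimal covering band is its complement: 360° − 320.45° = 39.55°.
Band runs from +152.29° eastward to -168.16°, crossing the antimeridian.

39.55°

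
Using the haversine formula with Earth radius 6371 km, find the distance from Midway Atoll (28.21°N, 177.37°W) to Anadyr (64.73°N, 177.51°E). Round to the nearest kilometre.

4077 km

Δλ = 177.51 − -177.37 = 354.88°; wrapped into (−180°, 180°]: -5.12°.
Δφ = 64.73 − 28.21 = 36.52°.
a = sin²(Δφ/2) + cos φ₁ · cos φ₂ · sin²(Δλ/2) = 0.098926.
c = 2·atan2(√a, √(1−a)) = 0.63991 rad → d = 6371·c ≈ 4076.88 km.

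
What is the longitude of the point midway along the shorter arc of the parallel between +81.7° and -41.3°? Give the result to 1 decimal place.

Signed shortest Δλ from +81.7° to -41.3° is -123.0°.
Midpoint longitude = +81.7° + (-123.0°)/2 = +81.7° − 61.5° = +20.2°.

+20.2°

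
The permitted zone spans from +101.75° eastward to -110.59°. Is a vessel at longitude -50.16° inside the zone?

Band width going east from +101.75° to -110.59°: ((-110.59 − 101.75) mod 360) = 147.66°.
Offset of -50.16° east of the west edge: ((-50.16 − 101.75) mod 360) = 208.09°.
208.09° > 147.66° ⇒ outside.

No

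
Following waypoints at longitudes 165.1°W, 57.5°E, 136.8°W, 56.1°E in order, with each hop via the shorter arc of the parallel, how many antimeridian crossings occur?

Leg 1: -165.1° → +57.5°, shortest Δλ = -137.4° (west) — crosses 180°.
Leg 2: +57.5° → -136.8°, shortest Δλ = 165.7° (east) — crosses 180°.
Leg 3: -136.8° → +56.1°, shortest Δλ = -167.1° (west) — crosses 180°.
Total crossings: 3.

3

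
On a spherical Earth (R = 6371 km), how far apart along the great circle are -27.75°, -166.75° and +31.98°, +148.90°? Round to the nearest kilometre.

8132 km

Δλ = 148.90 − -166.75 = 315.65°; wrapped into (−180°, 180°]: -44.35°.
Δφ = 31.98 − -27.75 = 59.73°.
a = sin²(Δφ/2) + cos φ₁ · cos φ₂ · sin²(Δλ/2) = 0.354902.
c = 2·atan2(√a, √(1−a)) = 1.27637 rad → d = 6371·c ≈ 8131.72 km.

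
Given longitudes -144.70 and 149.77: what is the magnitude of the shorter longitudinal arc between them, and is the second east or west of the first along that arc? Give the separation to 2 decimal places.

Raw difference: 149.77 − -144.70 = 294.47°.
Normalise into (−180°, 180°]: 294.47° − 360° = -65.53°.
Negative ⇒ the second point lies to the west; separation 65.53°.

65.53° west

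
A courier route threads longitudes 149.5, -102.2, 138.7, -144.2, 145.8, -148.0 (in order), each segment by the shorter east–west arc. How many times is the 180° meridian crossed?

5

Leg 1: +149.5° → -102.2°, shortest Δλ = 108.3° (east) — crosses 180°.
Leg 2: -102.2° → +138.7°, shortest Δλ = -119.1° (west) — crosses 180°.
Leg 3: +138.7° → -144.2°, shortest Δλ = 77.1° (east) — crosses 180°.
Leg 4: -144.2° → +145.8°, shortest Δλ = -70.0° (west) — crosses 180°.
Leg 5: +145.8° → -148.0°, shortest Δλ = 66.2° (east) — crosses 180°.
Total crossings: 5.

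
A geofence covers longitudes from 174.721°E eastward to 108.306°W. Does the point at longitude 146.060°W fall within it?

Band width going east from +174.721° to -108.306°: ((-108.306 − 174.721) mod 360) = 76.973°.
Offset of -146.060° east of the west edge: ((-146.060 − 174.721) mod 360) = 39.219°.
39.219° ≤ 76.973° ⇒ inside.

Yes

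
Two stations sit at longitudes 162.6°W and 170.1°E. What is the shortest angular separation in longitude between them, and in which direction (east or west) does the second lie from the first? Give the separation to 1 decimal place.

27.3° west

Raw difference: 170.1 − -162.6 = 332.7°.
Normalise into (−180°, 180°]: 332.7° − 360° = -27.3°.
Negative ⇒ the second point lies to the west; separation 27.3°.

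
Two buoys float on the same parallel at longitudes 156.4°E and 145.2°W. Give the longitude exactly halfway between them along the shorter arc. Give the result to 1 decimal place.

Signed shortest Δλ from +156.4° to -145.2° is +58.4°.
Midpoint longitude = +156.4° + (+58.4°)/2 = +156.4° + 29.2° = +185.6°.
Normalise into (−180°, 180°]: -174.4°.
(The naïve average (+156.4 + -145.2)/2 = 5.6° is on the wrong side of the globe.)

174.4°W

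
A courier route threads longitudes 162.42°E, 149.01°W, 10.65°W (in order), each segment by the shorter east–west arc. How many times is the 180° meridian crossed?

Leg 1: +162.42° → -149.01°, shortest Δλ = 48.57° (east) — crosses 180°.
Leg 2: -149.01° → -10.65°, shortest Δλ = 138.36° (east) — does not cross 180°.
Total crossings: 1.

1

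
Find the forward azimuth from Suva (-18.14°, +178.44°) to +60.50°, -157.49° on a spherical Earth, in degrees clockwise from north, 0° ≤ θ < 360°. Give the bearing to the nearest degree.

12°

Δλ = -157.49 − 178.44 = -335.93°; wrapped into (−180°, 180°]: 24.07°.
θ = atan2( sin Δλ · cos φ₂ , cos φ₁ · sin φ₂ − sin φ₁ · cos φ₂ · cos Δλ )
  = atan2(0.20084, 0.96708) = 11.732° → normalised to [0°, 360°): 11.732°.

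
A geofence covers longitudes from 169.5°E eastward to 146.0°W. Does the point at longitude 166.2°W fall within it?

Yes

Band width going east from +169.5° to -146.0°: ((-146.0 − 169.5) mod 360) = 44.5°.
Offset of -166.2° east of the west edge: ((-166.2 − 169.5) mod 360) = 24.3°.
24.3° ≤ 44.5° ⇒ inside.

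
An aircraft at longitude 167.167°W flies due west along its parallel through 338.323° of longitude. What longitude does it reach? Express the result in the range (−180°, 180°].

Start at -167.167°; shift −338.323° → -505.490°.
-505.490° lies outside (−180°, 180°]; add 360° → -145.490°.

145.490°W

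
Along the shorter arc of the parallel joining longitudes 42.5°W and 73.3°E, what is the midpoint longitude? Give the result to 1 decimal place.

15.4°E

Signed shortest Δλ from -42.5° to +73.3° is +115.8°.
Midpoint longitude = -42.5° + (+115.8°)/2 = -42.5° + 57.9° = +15.4°.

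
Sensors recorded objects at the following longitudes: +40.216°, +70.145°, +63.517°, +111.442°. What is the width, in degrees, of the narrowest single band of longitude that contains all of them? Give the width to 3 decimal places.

Sort the longitudes: +40.216°, +63.517°, +70.145°, +111.442°.
Eastward gaps between consecutive values (wrapping around): 23.301°, 6.628°, 41.297°, 288.774°.
Largest gap = 288.774° ⇒ minimal covering band is its complement: 360° − 288.774° = 71.226°.
Band runs from +40.216° eastward to +111.442°.

71.226°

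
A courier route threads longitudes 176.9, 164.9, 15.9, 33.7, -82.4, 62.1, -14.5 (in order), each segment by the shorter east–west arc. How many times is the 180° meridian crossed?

0

Leg 1: +176.9° → +164.9°, shortest Δλ = -12.0° (west) — does not cross 180°.
Leg 2: +164.9° → +15.9°, shortest Δλ = -149.0° (west) — does not cross 180°.
Leg 3: +15.9° → +33.7°, shortest Δλ = 17.8° (east) — does not cross 180°.
Leg 4: +33.7° → -82.4°, shortest Δλ = -116.1° (west) — does not cross 180°.
Leg 5: -82.4° → +62.1°, shortest Δλ = 144.5° (east) — does not cross 180°.
Leg 6: +62.1° → -14.5°, shortest Δλ = -76.6° (west) — does not cross 180°.
Total crossings: 0.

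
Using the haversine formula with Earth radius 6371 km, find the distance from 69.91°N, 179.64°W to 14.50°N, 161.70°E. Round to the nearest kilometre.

6296 km

Δλ = 161.70 − -179.64 = 341.34°; wrapped into (−180°, 180°]: -18.66°.
Δφ = 14.50 − 69.91 = -55.41°.
a = sin²(Δφ/2) + cos φ₁ · cos φ₂ · sin²(Δλ/2) = 0.224891.
c = 2·atan2(√a, √(1−a)) = 0.98817 rad → d = 6371·c ≈ 6295.63 km.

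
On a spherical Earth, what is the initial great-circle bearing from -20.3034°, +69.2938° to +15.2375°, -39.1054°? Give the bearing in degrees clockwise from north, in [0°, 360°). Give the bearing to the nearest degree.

Δλ = -39.1054 − 69.2938 = -108.3992°.
θ = atan2( sin Δλ · cos φ₂ , cos φ₁ · sin φ₂ − sin φ₁ · cos φ₂ · cos Δλ )
  = atan2(-0.91552, 0.14082) = -81.256° → normalised to [0°, 360°): 278.744°.

279°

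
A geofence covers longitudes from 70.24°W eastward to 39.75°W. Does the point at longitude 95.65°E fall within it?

No

Band width going east from -70.24° to -39.75°: ((-39.75 − -70.24) mod 360) = 30.49°.
Offset of +95.65° east of the west edge: ((95.65 − -70.24) mod 360) = 165.89°.
165.89° > 30.49° ⇒ outside.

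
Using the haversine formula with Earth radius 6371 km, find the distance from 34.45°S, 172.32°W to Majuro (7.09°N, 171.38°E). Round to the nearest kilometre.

Δλ = 171.38 − -172.32 = 343.70°; wrapped into (−180°, 180°]: -16.30°.
Δφ = 7.09 − -34.45 = 41.54°.
a = sin²(Δφ/2) + cos φ₁ · cos φ₂ · sin²(Δλ/2) = 0.142199.
c = 2·atan2(√a, √(1−a)) = 0.77331 rad → d = 6371·c ≈ 4926.77 km.

4927 km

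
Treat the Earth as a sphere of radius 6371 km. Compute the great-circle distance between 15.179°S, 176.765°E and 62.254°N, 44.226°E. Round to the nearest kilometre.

13608 km

Δλ = 44.226 − 176.765 = -132.539°.
Δφ = 62.254 − -15.179 = 77.433°.
a = sin²(Δφ/2) + cos φ₁ · cos φ₂ · sin²(Δλ/2) = 0.767753.
c = 2·atan2(√a, √(1−a)) = 2.13590 rad → d = 6371·c ≈ 13607.83 km.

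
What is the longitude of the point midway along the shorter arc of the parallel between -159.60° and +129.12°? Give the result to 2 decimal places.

Signed shortest Δλ from -159.60° to +129.12° is -71.28°.
Midpoint longitude = -159.60° + (-71.28°)/2 = -159.60° − 35.64° = -195.24°.
Normalise into (−180°, 180°]: +164.76°.
(The naïve average (-159.60 + +129.12)/2 = -15.24° is on the wrong side of the globe.)

+164.76°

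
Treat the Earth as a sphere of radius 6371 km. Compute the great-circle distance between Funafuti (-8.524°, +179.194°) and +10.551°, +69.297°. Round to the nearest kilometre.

Δλ = 69.297 − 179.194 = -109.897°.
Δφ = 10.551 − -8.524 = 19.075°.
a = sin²(Δφ/2) + cos φ₁ · cos φ₂ · sin²(Δλ/2) = 0.679011.
c = 2·atan2(√a, √(1−a)) = 1.93694 rad → d = 6371·c ≈ 12340.27 km.

12340 km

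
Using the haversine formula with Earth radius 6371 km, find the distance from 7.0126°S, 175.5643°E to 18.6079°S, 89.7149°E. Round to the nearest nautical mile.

5035 nmi

Δλ = 89.7149 − 175.5643 = -85.8494°.
Δφ = -18.6079 − -7.0126 = -11.5953°.
a = sin²(Δφ/2) + cos φ₁ · cos φ₂ · sin²(Δλ/2) = 0.446481.
c = 2·atan2(√a, √(1−a)) = 1.46355 rad → d = 6371·c ≈ 9324.29 km ≈ 5034.72 nmi.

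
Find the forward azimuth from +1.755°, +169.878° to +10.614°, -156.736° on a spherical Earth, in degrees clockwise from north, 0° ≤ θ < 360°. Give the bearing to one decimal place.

73.6°

Δλ = -156.736 − 169.878 = -326.614°; wrapped into (−180°, 180°]: 33.386°.
θ = atan2( sin Δλ · cos φ₂ , cos φ₁ · sin φ₂ − sin φ₁ · cos φ₂ · cos Δλ )
  = atan2(0.54086, 0.15897) = 73.621° → normalised to [0°, 360°): 73.621°.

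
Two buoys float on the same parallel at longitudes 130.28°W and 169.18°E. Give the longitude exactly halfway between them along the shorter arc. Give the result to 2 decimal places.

160.55°W

Signed shortest Δλ from -130.28° to +169.18° is -60.54°.
Midpoint longitude = -130.28° + (-60.54°)/2 = -130.28° − 30.27° = -160.55°.
(The naïve average (-130.28 + +169.18)/2 = 19.45° is on the wrong side of the globe.)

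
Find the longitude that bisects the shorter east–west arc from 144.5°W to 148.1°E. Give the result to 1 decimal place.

178.2°W

Signed shortest Δλ from -144.5° to +148.1° is -67.4°.
Midpoint longitude = -144.5° + (-67.4°)/2 = -144.5° − 33.7° = -178.2°.
(The naïve average (-144.5 + +148.1)/2 = 1.8° is on the wrong side of the globe.)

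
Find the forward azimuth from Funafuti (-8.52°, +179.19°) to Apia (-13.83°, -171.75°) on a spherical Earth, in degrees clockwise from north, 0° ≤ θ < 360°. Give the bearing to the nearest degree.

122°

Δλ = -171.75 − 179.19 = -350.94°; wrapped into (−180°, 180°]: 9.06°.
θ = atan2( sin Δλ · cos φ₂ , cos φ₁ · sin φ₂ − sin φ₁ · cos φ₂ · cos Δλ )
  = atan2(0.15290, -0.09434) = 121.674° → normalised to [0°, 360°): 121.674°.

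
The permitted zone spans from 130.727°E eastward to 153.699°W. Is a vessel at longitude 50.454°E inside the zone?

Band width going east from +130.727° to -153.699°: ((-153.699 − 130.727) mod 360) = 75.574°.
Offset of +50.454° east of the west edge: ((50.454 − 130.727) mod 360) = 279.727°.
279.727° > 75.574° ⇒ outside.

No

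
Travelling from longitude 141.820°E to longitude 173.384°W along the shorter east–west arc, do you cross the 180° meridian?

Yes

Naïve |-173.384 − 141.820| = 315.204° > 180°, so the shorter arc goes the other way round — across 180°.
Signed shortest Δλ = ((-173.384 − 141.820 + 180) mod 360) − 180 = 44.796°.
Going east by 44.796° from +141.820° passes through 180° before reaching -173.384°.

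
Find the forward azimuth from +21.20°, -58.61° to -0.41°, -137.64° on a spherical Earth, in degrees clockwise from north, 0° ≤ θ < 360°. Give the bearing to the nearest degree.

266°

Δλ = -137.64 − -58.61 = -79.03°.
θ = atan2( sin Δλ · cos φ₂ , cos φ₁ · sin φ₂ − sin φ₁ · cos φ₂ · cos Δλ )
  = atan2(-0.98170, -0.07549) = -94.397° → normalised to [0°, 360°): 265.603°.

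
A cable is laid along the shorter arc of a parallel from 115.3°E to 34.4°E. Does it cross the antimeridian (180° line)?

Signed shortest Δλ = ((34.4 − 115.3 + 180) mod 360) − 180 = -80.9°.
Going west by 80.9° from +115.3° reaches +34.4° without touching 180°.

No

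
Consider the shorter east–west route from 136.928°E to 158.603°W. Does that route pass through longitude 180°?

Yes

Naïve |-158.603 − 136.928| = 295.531° > 180°, so the shorter arc goes the other way round — across 180°.
Signed shortest Δλ = ((-158.603 − 136.928 + 180) mod 360) − 180 = 64.469°.
Going east by 64.469° from +136.928° passes through 180° before reaching -158.603°.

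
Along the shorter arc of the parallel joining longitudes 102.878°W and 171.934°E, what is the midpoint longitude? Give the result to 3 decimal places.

145.472°W

Signed shortest Δλ from -102.878° to +171.934° is -85.188°.
Midpoint longitude = -102.878° + (-85.188°)/2 = -102.878° − 42.594° = -145.472°.
(The naïve average (-102.878 + +171.934)/2 = 34.528° is on the wrong side of the globe.)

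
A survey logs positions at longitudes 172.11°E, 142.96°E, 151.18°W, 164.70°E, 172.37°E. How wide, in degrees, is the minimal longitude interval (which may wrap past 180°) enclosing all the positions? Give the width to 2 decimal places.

65.86°

Sort the longitudes: -151.18°, +142.96°, +164.70°, +172.11°, +172.37°.
Eastward gaps between consecutive values (wrapping around): 294.14°, 21.74°, 7.41°, 0.26°, 36.45°.
Largest gap = 294.14° ⇒ minimal covering band is its complement: 360° − 294.14° = 65.86°.
Band runs from +142.96° eastward to -151.18°, crossing the antimeridian.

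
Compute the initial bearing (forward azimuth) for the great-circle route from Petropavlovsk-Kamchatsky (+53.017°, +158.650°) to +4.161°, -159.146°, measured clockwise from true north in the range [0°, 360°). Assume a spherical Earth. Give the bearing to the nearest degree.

129°

Δλ = -159.146 − 158.650 = -317.796°; wrapped into (−180°, 180°]: 42.204°.
θ = atan2( sin Δλ · cos φ₂ , cos φ₁ · sin φ₂ − sin φ₁ · cos φ₂ · cos Δλ )
  = atan2(0.67000, -0.54652) = 129.204° → normalised to [0°, 360°): 129.204°.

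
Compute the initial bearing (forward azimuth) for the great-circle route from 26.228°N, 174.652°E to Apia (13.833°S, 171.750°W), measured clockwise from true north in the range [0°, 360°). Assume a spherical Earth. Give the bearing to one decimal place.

160.1°

Δλ = -171.750 − 174.652 = -346.402°; wrapped into (−180°, 180°]: 13.598°.
θ = atan2( sin Δλ · cos φ₂ , cos φ₁ · sin φ₂ − sin φ₁ · cos φ₂ · cos Δλ )
  = atan2(0.22829, -0.63157) = 160.127° → normalised to [0°, 360°): 160.127°.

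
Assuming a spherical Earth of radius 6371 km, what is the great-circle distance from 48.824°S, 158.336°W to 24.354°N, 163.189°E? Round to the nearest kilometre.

8989 km

Δλ = 163.189 − -158.336 = 321.525°; wrapped into (−180°, 180°]: -38.475°.
Δφ = 24.354 − -48.824 = 73.178°.
a = sin²(Δφ/2) + cos φ₁ · cos φ₂ · sin²(Δλ/2) = 0.420413.
c = 2·atan2(√a, √(1−a)) = 1.41094 rad → d = 6371·c ≈ 8989.12 km.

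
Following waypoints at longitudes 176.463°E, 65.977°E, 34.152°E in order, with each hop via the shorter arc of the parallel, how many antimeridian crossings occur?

Leg 1: +176.463° → +65.977°, shortest Δλ = -110.486° (west) — does not cross 180°.
Leg 2: +65.977° → +34.152°, shortest Δλ = -31.825° (west) — does not cross 180°.
Total crossings: 0.

0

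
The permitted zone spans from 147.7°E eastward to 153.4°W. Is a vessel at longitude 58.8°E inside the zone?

Band width going east from +147.7° to -153.4°: ((-153.4 − 147.7) mod 360) = 58.9°.
Offset of +58.8° east of the west edge: ((58.8 − 147.7) mod 360) = 271.1°.
271.1° > 58.9° ⇒ outside.

No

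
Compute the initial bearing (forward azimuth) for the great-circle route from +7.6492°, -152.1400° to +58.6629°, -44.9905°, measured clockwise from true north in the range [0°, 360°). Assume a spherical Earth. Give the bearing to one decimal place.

Δλ = -44.9905 − -152.1400 = 107.1495°.
θ = atan2( sin Δλ · cos φ₂ , cos φ₁ · sin φ₂ − sin φ₁ · cos φ₂ · cos Δλ )
  = atan2(0.49695, 0.86693) = 29.822° → normalised to [0°, 360°): 29.822°.

29.8°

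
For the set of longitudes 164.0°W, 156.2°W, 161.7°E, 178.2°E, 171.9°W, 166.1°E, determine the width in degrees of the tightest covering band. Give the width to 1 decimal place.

42.1°

Sort the longitudes: -171.9°, -164.0°, -156.2°, +161.7°, +166.1°, +178.2°.
Eastward gaps between consecutive values (wrapping around): 7.9°, 7.8°, 317.9°, 4.4°, 12.1°, 9.9°.
Largest gap = 317.9° ⇒ minimal covering band is its complement: 360° − 317.9° = 42.1°.
Band runs from +161.7° eastward to -156.2°, crossing the antimeridian.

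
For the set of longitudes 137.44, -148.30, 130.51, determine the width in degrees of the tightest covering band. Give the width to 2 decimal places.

81.19°

Sort the longitudes: -148.30°, +130.51°, +137.44°.
Eastward gaps between consecutive values (wrapping around): 278.81°, 6.93°, 74.26°.
Largest gap = 278.81° ⇒ minimal covering band is its complement: 360° − 278.81° = 81.19°.
Band runs from +130.51° eastward to -148.30°, crossing the antimeridian.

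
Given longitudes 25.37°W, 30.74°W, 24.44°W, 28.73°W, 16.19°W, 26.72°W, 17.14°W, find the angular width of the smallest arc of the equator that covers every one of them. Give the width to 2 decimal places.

Sort the longitudes: -30.74°, -28.73°, -26.72°, -25.37°, -24.44°, -17.14°, -16.19°.
Eastward gaps between consecutive values (wrapping around): 2.01°, 2.01°, 1.35°, 0.93°, 7.30°, 0.95°, 345.45°.
Largest gap = 345.45° ⇒ minimal covering band is its complement: 360° − 345.45° = 14.55°.
Band runs from -30.74° eastward to -16.19°.

14.55°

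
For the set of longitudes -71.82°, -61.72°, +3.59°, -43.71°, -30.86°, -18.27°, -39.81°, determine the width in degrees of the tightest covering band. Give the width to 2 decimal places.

75.41°

Sort the longitudes: -71.82°, -61.72°, -43.71°, -39.81°, -30.86°, -18.27°, +3.59°.
Eastward gaps between consecutive values (wrapping around): 10.10°, 18.01°, 3.90°, 8.95°, 12.59°, 21.86°, 284.59°.
Largest gap = 284.59° ⇒ minimal covering band is its complement: 360° − 284.59° = 75.41°.
Band runs from -71.82° eastward to +3.59°.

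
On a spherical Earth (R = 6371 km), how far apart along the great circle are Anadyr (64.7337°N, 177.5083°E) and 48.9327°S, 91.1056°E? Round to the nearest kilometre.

Δλ = 91.1056 − 177.5083 = -86.4027°.
Δφ = -48.9327 − 64.7337 = -113.6664°.
a = sin²(Δφ/2) + cos φ₁ · cos φ₂ · sin²(Δλ/2) = 0.832109.
c = 2·atan2(√a, √(1−a)) = 2.29724 rad → d = 6371·c ≈ 14635.74 km.

14636 km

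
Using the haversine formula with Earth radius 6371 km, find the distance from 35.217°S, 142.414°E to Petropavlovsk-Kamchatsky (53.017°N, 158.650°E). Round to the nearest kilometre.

9936 km

Δλ = 158.650 − 142.414 = 16.236°.
Δφ = 53.017 − -35.217 = 88.234°.
a = sin²(Δφ/2) + cos φ₁ · cos φ₂ · sin²(Δλ/2) = 0.494392.
c = 2·atan2(√a, √(1−a)) = 1.55958 rad → d = 6371·c ≈ 9936.08 km.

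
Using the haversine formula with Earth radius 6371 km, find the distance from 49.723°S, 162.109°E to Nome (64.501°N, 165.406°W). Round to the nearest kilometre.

13009 km

Δλ = -165.406 − 162.109 = -327.515°; wrapped into (−180°, 180°]: 32.485°.
Δφ = 64.501 − -49.723 = 114.224°.
a = sin²(Δφ/2) + cos φ₁ · cos φ₂ · sin²(Δλ/2) = 0.726926.
c = 2·atan2(√a, √(1−a)) = 2.04188 rad → d = 6371·c ≈ 13008.81 km.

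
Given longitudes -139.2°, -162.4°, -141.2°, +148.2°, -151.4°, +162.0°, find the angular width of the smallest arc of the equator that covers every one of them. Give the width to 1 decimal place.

72.6°

Sort the longitudes: -162.4°, -151.4°, -141.2°, -139.2°, +148.2°, +162.0°.
Eastward gaps between consecutive values (wrapping around): 11.0°, 10.2°, 2.0°, 287.4°, 13.8°, 35.6°.
Largest gap = 287.4° ⇒ minimal covering band is its complement: 360° − 287.4° = 72.6°.
Band runs from +148.2° eastward to -139.2°, crossing the antimeridian.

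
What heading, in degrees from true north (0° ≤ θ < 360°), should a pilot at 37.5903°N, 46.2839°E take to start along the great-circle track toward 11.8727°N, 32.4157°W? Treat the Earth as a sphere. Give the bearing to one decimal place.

Δλ = -32.4157 − 46.2839 = -78.6996°.
θ = atan2( sin Δλ · cos φ₂ , cos φ₁ · sin φ₂ − sin φ₁ · cos φ₂ · cos Δλ )
  = atan2(-0.95964, 0.04605) = -87.253° → normalised to [0°, 360°): 272.747°.

272.7°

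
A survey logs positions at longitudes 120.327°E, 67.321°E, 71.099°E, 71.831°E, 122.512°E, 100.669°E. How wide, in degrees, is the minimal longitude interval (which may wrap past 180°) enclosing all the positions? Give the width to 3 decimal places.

55.191°

Sort the longitudes: +67.321°, +71.099°, +71.831°, +100.669°, +120.327°, +122.512°.
Eastward gaps between consecutive values (wrapping around): 3.778°, 0.732°, 28.838°, 19.658°, 2.185°, 304.809°.
Largest gap = 304.809° ⇒ minimal covering band is its complement: 360° − 304.809° = 55.191°.
Band runs from +67.321° eastward to +122.512°.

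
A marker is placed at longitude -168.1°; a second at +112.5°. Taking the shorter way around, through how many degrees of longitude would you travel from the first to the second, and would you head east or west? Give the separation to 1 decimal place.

79.4° west

Raw difference: 112.5 − -168.1 = 280.6°.
Normalise into (−180°, 180°]: 280.6° − 360° = -79.4°.
Negative ⇒ the second point lies to the west; separation 79.4°.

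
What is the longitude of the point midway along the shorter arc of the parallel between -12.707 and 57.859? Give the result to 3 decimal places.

+22.576°

Signed shortest Δλ from -12.707° to +57.859° is +70.566°.
Midpoint longitude = -12.707° + (+70.566°)/2 = -12.707° + 35.283° = +22.576°.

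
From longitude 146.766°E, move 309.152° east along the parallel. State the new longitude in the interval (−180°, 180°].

95.918°E

Start at +146.766°; shift +309.152° → +455.918°.
+455.918° lies outside (−180°, 180°]; subtract 360° → +95.918°.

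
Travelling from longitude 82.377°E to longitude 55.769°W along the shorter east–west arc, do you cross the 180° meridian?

No

Signed shortest Δλ = ((-55.769 − 82.377 + 180) mod 360) − 180 = -138.146°.
Going west by 138.146° from +82.377° reaches -55.769° without touching 180°.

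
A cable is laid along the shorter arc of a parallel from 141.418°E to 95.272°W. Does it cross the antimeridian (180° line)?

Yes

Naïve |-95.272 − 141.418| = 236.69° > 180°, so the shorter arc goes the other way round — across 180°.
Signed shortest Δλ = ((-95.272 − 141.418 + 180) mod 360) − 180 = 123.31°.
Going east by 123.31° from +141.418° passes through 180° before reaching -95.272°.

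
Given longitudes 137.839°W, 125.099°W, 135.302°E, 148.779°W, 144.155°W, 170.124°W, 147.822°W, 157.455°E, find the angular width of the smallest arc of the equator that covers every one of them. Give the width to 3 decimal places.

Sort the longitudes: -170.124°, -148.779°, -147.822°, -144.155°, -137.839°, -125.099°, +135.302°, +157.455°.
Eastward gaps between consecutive values (wrapping around): 21.345°, 0.957°, 3.667°, 6.316°, 12.740°, 260.401°, 22.153°, 32.421°.
Largest gap = 260.401° ⇒ minimal covering band is its complement: 360° − 260.401° = 99.599°.
Band runs from +135.302° eastward to -125.099°, crossing the antimeridian.

99.599°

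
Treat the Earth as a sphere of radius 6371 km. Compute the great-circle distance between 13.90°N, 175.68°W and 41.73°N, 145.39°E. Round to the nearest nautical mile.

Δλ = 145.39 − -175.68 = 321.07°; wrapped into (−180°, 180°]: -38.93°.
Δφ = 41.73 − 13.90 = 27.83°.
a = sin²(Δφ/2) + cos φ₁ · cos φ₂ · sin²(Δλ/2) = 0.138275.
c = 2·atan2(√a, √(1−a)) = 0.76201 rad → d = 6371·c ≈ 4854.77 km ≈ 2621.36 nmi.

2621 nmi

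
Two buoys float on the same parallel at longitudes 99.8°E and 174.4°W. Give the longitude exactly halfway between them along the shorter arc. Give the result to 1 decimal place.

142.7°E

Signed shortest Δλ from +99.8° to -174.4° is +85.8°.
Midpoint longitude = +99.8° + (+85.8°)/2 = +99.8° + 42.9° = +142.7°.
(The naïve average (+99.8 + -174.4)/2 = -37.3° is on the wrong side of the globe.)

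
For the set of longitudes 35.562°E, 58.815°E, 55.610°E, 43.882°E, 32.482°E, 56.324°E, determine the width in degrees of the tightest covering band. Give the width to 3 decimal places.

26.333°

Sort the longitudes: +32.482°, +35.562°, +43.882°, +55.610°, +56.324°, +58.815°.
Eastward gaps between consecutive values (wrapping around): 3.080°, 8.320°, 11.728°, 0.714°, 2.491°, 333.667°.
Largest gap = 333.667° ⇒ minimal covering band is its complement: 360° − 333.667° = 26.333°.
Band runs from +32.482° eastward to +58.815°.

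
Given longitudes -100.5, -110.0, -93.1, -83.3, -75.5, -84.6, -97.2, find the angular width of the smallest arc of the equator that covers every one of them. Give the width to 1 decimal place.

Sort the longitudes: -110.0°, -100.5°, -97.2°, -93.1°, -84.6°, -83.3°, -75.5°.
Eastward gaps between consecutive values (wrapping around): 9.5°, 3.3°, 4.1°, 8.5°, 1.3°, 7.8°, 325.5°.
Largest gap = 325.5° ⇒ minimal covering band is its complement: 360° − 325.5° = 34.5°.
Band runs from -110.0° eastward to -75.5°.

34.5°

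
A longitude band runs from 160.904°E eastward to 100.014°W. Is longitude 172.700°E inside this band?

Yes

Band width going east from +160.904° to -100.014°: ((-100.014 − 160.904) mod 360) = 99.082°.
Offset of +172.700° east of the west edge: ((172.700 − 160.904) mod 360) = 11.796°.
11.796° ≤ 99.082° ⇒ inside.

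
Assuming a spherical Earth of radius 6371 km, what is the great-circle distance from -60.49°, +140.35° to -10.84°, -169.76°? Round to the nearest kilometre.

Δλ = -169.76 − 140.35 = -310.11°; wrapped into (−180°, 180°]: 49.89°.
Δφ = -10.84 − -60.49 = 49.65°.
a = sin²(Δφ/2) + cos φ₁ · cos φ₂ · sin²(Δλ/2) = 0.262324.
c = 2·atan2(√a, √(1−a)) = 1.07543 rad → d = 6371·c ≈ 6851.58 km.

6852 km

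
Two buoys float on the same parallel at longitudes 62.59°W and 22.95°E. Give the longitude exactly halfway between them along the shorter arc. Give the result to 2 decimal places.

Signed shortest Δλ from -62.59° to +22.95° is +85.54°.
Midpoint longitude = -62.59° + (+85.54°)/2 = -62.59° + 42.77° = -19.82°.

19.82°W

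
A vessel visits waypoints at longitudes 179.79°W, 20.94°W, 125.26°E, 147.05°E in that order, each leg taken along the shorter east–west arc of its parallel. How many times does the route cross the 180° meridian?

Leg 1: -179.79° → -20.94°, shortest Δλ = 158.85° (east) — does not cross 180°.
Leg 2: -20.94° → +125.26°, shortest Δλ = 146.2° (east) — does not cross 180°.
Leg 3: +125.26° → +147.05°, shortest Δλ = 21.79° (east) — does not cross 180°.
Total crossings: 0.

0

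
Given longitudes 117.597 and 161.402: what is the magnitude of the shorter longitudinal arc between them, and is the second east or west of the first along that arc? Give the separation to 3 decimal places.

Raw difference: 161.402 − 117.597 = 43.805°.
Normalise into (−180°, 180°]: 43.805° stays 43.805°.
Positive ⇒ the second point lies to the east; separation 43.805°.

43.805° east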